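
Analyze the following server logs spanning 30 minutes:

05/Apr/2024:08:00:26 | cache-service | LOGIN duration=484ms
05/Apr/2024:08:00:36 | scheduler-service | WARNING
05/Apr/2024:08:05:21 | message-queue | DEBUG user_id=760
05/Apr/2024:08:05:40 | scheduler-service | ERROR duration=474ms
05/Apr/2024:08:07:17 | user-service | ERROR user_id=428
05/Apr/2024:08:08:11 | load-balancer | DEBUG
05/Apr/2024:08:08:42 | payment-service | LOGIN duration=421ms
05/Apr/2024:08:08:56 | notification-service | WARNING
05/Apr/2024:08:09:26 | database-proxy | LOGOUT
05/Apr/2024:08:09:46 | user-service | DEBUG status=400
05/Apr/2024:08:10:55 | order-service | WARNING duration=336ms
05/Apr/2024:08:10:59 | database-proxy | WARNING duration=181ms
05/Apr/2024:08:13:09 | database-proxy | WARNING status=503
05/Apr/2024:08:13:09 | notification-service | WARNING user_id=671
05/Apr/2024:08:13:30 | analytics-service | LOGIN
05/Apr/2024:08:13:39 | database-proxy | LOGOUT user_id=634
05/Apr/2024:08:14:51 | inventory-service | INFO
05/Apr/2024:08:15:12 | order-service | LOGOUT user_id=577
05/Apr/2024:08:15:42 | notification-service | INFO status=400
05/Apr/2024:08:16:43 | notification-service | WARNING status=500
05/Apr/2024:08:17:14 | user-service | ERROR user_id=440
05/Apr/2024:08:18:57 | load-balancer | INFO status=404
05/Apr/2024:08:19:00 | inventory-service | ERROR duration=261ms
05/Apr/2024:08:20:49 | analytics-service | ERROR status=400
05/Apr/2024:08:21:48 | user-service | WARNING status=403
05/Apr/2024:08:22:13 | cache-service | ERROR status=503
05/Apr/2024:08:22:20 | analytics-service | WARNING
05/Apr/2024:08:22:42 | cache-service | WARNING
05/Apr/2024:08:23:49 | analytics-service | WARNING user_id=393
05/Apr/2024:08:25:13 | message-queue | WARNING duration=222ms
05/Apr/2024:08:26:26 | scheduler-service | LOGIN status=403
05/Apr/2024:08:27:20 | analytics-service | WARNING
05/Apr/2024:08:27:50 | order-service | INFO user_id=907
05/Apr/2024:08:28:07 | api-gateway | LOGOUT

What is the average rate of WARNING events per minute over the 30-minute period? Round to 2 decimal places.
0.43

To calculate the rate:

1. Count total WARNING events: 13
2. Total time period: 30 minutes
3. Rate = 13 / 30 = 0.43 events per minute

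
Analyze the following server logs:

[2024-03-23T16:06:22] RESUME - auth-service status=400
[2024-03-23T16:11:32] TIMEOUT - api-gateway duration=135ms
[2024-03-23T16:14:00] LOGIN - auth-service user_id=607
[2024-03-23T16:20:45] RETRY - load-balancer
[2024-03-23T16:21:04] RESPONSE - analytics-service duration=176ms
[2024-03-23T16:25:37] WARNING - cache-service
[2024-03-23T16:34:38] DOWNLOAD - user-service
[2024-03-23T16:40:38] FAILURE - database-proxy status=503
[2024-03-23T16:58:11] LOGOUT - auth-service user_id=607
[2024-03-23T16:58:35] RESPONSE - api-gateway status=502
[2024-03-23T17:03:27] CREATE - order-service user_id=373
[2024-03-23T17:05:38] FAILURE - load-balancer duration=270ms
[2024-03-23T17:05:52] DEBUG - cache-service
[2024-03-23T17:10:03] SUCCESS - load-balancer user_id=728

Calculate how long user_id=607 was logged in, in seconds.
2651

To calculate session duration:

1. Find LOGIN event for user_id=607: 2024-03-23T16:14:00
2. Find LOGOUT event for user_id=607: 2024-03-23T16:58:11
3. Session duration: 2024-03-23T16:58:11 - 2024-03-23T16:14:00 = 2651 seconds (44 minutes)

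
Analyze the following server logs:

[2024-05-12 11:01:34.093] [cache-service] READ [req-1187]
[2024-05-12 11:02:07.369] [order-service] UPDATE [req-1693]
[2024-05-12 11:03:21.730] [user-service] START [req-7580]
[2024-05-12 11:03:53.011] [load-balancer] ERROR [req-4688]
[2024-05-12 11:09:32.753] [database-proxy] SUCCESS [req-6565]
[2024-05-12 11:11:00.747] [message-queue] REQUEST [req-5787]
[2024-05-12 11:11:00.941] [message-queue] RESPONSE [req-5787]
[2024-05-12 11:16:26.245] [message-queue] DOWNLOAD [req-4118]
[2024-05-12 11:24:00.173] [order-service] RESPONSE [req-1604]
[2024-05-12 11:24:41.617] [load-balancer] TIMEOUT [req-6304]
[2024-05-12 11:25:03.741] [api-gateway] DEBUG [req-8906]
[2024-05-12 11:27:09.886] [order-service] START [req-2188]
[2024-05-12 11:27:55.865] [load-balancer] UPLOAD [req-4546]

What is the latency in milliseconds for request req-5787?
194

To calculate latency:

1. Find REQUEST with id req-5787: 2024-05-12 11:11:00.747
2. Find RESPONSE with id req-5787: 2024-05-12 11:11:00.941
3. Latency: 2024-05-12 11:11:00.941 - 2024-05-12 11:11:00.747 = 194ms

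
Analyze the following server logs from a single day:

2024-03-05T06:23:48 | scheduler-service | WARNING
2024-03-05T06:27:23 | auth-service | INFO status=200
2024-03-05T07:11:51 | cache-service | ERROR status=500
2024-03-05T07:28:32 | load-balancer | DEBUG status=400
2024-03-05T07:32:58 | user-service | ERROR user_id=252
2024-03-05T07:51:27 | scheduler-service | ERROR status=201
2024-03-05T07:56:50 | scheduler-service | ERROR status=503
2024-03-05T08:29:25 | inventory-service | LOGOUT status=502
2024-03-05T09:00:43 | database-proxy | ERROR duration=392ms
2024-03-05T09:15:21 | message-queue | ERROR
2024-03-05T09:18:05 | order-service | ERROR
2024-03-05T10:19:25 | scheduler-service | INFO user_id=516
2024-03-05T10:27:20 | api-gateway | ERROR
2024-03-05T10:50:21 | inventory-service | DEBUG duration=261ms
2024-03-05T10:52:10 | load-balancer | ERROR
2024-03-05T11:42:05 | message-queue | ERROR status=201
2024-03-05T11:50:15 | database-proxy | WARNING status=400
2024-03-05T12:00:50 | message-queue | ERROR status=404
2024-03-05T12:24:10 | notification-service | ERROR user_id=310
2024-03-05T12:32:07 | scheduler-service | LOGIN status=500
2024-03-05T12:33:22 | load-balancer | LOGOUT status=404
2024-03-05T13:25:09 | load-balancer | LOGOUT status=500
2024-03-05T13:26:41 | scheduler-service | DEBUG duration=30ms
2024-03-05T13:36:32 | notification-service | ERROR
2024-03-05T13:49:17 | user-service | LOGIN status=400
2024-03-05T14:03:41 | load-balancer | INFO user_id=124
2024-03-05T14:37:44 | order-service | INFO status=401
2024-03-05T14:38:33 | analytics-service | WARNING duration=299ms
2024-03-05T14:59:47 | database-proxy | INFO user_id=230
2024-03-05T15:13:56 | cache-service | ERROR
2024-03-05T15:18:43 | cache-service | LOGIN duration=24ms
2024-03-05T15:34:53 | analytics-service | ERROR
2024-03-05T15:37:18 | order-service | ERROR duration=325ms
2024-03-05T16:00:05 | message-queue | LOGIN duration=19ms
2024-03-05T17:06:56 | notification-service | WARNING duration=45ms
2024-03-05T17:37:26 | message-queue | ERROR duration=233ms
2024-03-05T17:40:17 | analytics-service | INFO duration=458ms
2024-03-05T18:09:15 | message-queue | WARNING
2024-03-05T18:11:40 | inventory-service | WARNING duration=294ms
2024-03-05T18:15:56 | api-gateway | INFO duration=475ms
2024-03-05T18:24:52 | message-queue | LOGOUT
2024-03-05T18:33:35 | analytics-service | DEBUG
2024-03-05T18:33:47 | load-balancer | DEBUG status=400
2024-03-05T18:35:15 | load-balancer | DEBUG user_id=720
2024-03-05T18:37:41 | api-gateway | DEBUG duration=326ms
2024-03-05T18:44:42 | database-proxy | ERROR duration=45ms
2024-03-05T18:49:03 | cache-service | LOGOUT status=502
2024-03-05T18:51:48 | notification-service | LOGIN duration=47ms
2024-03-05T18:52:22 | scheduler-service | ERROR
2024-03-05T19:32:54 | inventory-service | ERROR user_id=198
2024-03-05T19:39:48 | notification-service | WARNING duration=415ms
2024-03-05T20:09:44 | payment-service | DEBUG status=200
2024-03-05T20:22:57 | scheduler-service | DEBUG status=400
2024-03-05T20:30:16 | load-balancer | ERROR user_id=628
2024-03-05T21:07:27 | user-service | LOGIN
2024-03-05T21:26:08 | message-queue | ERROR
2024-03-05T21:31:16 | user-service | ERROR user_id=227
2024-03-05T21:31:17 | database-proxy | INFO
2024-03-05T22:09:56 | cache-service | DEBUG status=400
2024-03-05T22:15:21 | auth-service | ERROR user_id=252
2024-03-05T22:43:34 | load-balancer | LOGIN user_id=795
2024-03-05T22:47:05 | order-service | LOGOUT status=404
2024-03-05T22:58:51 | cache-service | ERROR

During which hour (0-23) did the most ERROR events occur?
7

To find the peak hour:

1. Group all ERROR events by hour
2. Count events in each hour
3. Find hour with maximum count
4. Peak hour: 7 (with 4 events)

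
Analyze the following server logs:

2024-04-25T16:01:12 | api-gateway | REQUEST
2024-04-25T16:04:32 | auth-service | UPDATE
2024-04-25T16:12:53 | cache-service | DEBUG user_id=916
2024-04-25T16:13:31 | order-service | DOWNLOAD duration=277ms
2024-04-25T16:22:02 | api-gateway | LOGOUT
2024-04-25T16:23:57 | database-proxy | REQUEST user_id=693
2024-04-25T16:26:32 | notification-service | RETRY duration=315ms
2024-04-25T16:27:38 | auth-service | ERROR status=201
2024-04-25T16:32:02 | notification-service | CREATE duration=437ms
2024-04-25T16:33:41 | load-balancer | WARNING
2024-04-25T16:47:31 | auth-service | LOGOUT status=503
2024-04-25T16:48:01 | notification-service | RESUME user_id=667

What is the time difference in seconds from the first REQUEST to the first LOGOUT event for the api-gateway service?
1250

To find the time between events:

1. Locate the first REQUEST event for api-gateway: 2024-04-25T16:01:12
2. Locate the first LOGOUT event for api-gateway: 2024-04-25T16:22:02
3. Calculate the difference: 2024-04-25T16:22:02 - 2024-04-25T16:01:12 = 1250 seconds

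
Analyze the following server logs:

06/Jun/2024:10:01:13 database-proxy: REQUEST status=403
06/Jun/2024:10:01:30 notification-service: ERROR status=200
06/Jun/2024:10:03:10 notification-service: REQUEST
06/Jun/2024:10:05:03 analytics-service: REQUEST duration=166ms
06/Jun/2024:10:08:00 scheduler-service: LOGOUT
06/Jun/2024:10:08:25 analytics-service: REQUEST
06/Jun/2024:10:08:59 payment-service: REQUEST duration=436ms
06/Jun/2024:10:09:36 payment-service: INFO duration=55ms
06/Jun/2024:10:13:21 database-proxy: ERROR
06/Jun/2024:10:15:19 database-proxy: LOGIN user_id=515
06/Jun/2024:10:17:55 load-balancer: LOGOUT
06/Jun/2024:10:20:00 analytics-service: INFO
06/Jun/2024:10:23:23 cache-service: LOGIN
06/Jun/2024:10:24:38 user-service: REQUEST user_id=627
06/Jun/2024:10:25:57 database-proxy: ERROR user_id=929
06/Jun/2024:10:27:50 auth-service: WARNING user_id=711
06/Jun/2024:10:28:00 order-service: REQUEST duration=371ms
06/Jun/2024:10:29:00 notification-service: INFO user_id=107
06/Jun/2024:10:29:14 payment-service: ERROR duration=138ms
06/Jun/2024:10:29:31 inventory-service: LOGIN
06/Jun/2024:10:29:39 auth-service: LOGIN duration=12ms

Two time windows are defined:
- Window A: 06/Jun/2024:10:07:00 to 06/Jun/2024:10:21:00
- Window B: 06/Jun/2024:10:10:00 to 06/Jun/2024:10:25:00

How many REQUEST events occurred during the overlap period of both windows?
0

To find overlap events:

1. Window A: 06/Jun/2024:10:07:00 to 06/Jun/2024:10:21:00
2. Window B: 06/Jun/2024:10:10:00 to 06/Jun/2024:10:25:00
3. Overlap period: 06/Jun/2024:10:10:00 to 06/Jun/2024:10:21:00
4. Count REQUEST events in overlap: 0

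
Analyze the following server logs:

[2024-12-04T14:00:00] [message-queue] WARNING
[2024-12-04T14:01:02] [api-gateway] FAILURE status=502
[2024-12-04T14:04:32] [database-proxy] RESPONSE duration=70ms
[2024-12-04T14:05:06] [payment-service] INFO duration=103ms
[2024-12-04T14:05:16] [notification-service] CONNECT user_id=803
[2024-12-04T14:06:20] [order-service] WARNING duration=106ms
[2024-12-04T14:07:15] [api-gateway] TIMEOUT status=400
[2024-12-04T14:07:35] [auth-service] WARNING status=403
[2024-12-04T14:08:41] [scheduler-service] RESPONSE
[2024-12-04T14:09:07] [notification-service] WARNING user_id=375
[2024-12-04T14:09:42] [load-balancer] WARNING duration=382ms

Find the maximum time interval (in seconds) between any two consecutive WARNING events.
380

To find the longest gap:

1. Extract all WARNING events in chronological order
2. Calculate time differences between consecutive events
3. Find the maximum difference
4. Longest gap: 380 seconds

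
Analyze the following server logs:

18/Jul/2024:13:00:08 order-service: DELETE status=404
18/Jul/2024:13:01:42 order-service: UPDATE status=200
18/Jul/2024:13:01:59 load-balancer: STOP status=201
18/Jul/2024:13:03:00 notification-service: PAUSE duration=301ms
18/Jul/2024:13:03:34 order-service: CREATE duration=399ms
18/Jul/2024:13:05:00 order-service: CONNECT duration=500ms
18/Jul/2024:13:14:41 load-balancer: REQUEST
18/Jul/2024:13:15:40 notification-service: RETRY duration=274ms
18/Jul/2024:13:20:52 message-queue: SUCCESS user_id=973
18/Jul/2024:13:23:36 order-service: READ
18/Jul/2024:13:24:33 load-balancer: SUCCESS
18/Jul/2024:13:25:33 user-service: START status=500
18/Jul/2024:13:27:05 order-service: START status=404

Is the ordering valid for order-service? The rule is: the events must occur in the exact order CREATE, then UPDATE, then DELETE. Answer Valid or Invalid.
Invalid

To validate ordering:

1. Required order: CREATE → UPDATE → DELETE
2. Rule: the events must occur in the exact order CREATE, then UPDATE, then DELETE
3. Check actual order of events for order-service
4. Result: Invalid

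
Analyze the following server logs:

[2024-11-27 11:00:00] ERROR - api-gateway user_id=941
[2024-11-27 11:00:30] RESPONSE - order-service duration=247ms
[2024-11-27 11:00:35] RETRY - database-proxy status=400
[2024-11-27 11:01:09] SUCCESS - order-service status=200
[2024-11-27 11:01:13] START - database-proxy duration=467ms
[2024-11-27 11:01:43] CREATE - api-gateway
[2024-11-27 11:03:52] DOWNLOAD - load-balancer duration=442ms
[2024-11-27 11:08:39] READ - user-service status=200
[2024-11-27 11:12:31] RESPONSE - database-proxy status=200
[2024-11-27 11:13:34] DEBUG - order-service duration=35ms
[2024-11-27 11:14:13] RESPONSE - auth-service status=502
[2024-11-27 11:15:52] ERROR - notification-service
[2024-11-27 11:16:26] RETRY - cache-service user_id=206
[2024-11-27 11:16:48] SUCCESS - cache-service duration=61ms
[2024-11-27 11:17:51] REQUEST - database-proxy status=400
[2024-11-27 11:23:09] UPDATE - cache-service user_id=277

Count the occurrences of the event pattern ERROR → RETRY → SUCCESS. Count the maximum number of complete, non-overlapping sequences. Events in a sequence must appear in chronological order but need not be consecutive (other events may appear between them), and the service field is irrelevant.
2

To count sequences:

1. Look for pattern: ERROR → RETRY → SUCCESS
2. Greedily scan the log in chronological order, matching each sequence element in turn (ignoring service)
3. Each time the full pattern completes, increment the count and restart matching from the next event
4. Complete non-overlapping sequences found: 2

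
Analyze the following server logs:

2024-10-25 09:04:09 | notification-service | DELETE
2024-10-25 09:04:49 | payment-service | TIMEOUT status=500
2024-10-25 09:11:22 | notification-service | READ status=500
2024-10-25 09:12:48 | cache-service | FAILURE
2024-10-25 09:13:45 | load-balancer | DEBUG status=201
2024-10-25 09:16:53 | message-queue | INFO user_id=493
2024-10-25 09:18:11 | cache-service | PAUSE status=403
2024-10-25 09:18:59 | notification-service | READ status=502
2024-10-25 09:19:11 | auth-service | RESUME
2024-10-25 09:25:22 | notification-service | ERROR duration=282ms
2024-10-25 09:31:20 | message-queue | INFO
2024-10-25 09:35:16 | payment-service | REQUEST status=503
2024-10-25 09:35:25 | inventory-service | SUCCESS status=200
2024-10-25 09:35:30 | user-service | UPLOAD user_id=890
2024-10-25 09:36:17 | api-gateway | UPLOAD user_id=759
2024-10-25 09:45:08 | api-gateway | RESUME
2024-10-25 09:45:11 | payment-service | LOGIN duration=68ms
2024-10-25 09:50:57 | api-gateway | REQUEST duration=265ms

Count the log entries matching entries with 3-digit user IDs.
3

To find matching entries:

1. Pattern to match: entries with 3-digit user IDs
2. Scan each log entry for the pattern
3. Count matches: 3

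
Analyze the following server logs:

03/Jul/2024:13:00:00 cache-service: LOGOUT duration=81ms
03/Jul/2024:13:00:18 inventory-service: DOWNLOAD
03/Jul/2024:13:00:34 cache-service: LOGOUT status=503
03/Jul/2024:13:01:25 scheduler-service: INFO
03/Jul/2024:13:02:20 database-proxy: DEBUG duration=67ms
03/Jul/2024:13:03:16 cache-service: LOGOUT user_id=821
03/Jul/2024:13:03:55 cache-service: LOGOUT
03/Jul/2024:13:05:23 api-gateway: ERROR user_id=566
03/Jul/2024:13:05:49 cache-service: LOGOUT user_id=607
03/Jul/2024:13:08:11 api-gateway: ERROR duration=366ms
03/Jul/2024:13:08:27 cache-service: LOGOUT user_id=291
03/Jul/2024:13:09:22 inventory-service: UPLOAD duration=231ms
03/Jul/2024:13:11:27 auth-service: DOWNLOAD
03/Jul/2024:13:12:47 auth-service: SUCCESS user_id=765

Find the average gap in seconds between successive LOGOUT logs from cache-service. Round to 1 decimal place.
101.4

To calculate average interval:

1. Find all LOGOUT events for cache-service in order
2. Calculate time gaps between consecutive events
3. Compute mean of gaps: 507 / 5 = 101.4 seconds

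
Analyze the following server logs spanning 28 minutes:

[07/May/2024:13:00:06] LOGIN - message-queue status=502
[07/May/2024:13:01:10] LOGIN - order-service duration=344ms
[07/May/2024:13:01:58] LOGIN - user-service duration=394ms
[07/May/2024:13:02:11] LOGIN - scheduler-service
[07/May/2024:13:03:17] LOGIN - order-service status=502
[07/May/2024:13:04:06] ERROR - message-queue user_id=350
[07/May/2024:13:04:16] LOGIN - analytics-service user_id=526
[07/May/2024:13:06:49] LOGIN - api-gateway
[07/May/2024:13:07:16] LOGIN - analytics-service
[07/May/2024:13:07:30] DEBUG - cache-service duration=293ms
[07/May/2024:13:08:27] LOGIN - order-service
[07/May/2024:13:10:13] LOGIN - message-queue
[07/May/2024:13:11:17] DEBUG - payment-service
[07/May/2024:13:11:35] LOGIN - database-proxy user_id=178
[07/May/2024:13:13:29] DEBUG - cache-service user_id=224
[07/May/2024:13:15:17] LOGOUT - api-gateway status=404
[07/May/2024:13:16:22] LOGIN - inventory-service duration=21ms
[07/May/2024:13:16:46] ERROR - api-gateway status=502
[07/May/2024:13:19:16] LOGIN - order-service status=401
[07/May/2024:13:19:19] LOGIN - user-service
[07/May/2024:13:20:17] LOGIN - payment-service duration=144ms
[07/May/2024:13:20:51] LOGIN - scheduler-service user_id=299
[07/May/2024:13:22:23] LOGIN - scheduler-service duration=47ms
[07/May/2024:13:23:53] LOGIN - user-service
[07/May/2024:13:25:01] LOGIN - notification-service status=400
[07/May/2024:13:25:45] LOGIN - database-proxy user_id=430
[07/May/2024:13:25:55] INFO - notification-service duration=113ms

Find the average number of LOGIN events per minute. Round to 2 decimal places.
0.71

To calculate the rate:

1. Count total LOGIN events: 20
2. Total time period: 28 minutes
3. Rate = 20 / 28 = 0.71 events per minute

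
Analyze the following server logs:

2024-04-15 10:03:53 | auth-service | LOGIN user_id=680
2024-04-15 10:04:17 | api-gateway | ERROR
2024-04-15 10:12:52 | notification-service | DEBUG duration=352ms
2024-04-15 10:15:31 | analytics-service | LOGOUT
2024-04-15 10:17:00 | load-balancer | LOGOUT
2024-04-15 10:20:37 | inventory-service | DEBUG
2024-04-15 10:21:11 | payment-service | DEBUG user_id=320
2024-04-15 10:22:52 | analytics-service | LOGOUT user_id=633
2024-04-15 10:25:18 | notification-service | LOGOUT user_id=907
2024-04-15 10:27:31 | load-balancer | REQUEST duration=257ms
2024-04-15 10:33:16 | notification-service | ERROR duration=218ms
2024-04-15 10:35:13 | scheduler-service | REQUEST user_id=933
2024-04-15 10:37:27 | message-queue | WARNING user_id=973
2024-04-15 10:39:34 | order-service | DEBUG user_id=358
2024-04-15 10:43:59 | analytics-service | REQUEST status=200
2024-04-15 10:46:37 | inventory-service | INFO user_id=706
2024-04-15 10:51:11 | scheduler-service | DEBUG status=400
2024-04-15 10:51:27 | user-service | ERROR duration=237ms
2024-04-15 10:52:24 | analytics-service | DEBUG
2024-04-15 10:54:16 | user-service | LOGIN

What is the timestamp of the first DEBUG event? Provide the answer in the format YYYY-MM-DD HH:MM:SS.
2024-04-15 10:12:52

To find the first event:

1. Filter for all DEBUG events
2. Sort by timestamp
3. Select the first one
4. Timestamp: 2024-04-15 10:12:52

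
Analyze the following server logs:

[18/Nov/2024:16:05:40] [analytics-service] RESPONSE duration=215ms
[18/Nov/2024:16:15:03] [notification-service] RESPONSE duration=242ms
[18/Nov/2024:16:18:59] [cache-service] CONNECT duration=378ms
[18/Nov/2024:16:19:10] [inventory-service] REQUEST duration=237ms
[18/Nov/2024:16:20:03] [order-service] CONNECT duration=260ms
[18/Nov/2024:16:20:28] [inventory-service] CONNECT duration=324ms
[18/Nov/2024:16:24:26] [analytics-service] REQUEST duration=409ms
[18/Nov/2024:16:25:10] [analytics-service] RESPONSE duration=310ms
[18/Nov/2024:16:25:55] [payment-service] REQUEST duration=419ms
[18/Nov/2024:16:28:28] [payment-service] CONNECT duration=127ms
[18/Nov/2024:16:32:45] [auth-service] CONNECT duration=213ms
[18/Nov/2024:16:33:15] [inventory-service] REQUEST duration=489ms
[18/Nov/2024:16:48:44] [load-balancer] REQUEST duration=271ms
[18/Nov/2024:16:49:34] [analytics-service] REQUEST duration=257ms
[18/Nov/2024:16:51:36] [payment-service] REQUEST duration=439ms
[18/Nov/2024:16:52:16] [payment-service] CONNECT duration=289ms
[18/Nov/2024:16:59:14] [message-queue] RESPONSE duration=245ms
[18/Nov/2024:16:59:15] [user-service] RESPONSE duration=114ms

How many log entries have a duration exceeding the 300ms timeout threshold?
7

To count timeouts:

1. Threshold: 300ms
2. Extract duration from each log entry
3. Count entries where duration > 300
4. Timeout count: 7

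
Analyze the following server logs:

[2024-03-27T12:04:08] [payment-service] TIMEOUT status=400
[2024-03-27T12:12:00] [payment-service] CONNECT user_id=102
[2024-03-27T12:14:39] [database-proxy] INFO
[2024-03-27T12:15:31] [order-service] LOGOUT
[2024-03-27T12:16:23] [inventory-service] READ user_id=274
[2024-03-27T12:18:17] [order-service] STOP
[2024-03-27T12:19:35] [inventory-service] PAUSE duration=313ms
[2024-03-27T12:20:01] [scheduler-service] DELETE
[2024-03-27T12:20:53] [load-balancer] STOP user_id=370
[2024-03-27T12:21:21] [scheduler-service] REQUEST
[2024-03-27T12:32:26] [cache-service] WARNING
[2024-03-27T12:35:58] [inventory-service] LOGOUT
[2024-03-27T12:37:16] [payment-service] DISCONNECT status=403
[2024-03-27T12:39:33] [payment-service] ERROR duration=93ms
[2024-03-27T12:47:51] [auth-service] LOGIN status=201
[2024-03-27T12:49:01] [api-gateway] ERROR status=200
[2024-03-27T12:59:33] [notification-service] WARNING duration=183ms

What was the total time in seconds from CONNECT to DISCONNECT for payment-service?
1516

To calculate state duration:

1. Find CONNECT event for payment-service: 2024-03-27T12:12:00
2. Find DISCONNECT event for payment-service: 2024-03-27T12:37:16
3. Calculate duration: 2024-03-27T12:37:16 - 2024-03-27T12:12:00 = 1516 seconds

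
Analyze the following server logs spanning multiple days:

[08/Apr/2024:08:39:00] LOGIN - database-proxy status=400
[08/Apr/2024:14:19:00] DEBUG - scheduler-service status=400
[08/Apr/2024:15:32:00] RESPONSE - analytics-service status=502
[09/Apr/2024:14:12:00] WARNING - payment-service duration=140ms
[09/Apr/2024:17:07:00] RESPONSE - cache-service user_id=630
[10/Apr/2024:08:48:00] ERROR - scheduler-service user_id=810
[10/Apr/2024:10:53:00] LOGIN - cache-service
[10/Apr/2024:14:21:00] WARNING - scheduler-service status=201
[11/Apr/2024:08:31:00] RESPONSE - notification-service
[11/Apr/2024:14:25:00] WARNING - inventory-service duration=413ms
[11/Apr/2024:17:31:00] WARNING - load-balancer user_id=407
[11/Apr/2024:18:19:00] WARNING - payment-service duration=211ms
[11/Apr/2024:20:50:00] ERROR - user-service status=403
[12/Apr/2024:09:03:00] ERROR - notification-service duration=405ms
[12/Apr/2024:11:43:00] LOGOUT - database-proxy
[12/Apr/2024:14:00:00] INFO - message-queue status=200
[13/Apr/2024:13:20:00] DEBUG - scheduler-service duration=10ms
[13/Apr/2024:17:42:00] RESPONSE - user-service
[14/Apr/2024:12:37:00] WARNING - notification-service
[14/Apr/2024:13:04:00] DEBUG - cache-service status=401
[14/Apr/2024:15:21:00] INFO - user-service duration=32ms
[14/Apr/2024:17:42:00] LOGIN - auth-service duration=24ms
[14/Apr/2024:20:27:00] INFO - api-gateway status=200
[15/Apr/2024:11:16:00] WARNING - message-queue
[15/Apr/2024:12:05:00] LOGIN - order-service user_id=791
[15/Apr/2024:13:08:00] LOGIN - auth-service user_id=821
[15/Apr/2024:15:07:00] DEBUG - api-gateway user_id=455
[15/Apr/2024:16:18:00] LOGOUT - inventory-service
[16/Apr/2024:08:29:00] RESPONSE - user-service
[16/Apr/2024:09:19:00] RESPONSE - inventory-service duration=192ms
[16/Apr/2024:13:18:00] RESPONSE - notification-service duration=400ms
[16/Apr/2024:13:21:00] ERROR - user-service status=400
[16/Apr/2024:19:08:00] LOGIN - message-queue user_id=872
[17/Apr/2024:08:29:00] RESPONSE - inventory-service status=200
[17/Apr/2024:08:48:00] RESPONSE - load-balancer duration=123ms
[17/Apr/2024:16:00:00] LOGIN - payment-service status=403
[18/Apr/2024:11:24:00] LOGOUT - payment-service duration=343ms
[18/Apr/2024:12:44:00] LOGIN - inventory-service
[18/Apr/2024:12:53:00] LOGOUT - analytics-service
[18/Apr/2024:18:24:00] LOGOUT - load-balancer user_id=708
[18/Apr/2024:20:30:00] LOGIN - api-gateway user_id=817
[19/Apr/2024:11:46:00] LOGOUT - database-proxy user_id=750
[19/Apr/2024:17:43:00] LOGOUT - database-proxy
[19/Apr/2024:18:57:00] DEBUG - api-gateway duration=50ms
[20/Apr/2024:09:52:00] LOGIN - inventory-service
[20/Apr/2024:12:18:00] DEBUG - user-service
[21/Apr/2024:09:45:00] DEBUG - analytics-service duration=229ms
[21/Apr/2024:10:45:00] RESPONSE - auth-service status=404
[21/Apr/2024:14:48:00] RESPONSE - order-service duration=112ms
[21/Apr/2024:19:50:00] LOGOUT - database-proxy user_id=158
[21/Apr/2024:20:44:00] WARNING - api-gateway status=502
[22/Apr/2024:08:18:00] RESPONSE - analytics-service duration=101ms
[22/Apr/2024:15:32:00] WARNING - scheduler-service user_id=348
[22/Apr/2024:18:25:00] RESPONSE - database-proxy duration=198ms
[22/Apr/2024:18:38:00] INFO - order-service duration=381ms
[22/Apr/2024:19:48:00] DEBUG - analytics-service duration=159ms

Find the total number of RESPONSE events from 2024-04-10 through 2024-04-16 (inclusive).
5

To filter by date range:

1. Date range: 2024-04-10 through 2024-04-16, both dates inclusive
2. Filter for RESPONSE events whose date falls in this range
3. Count matching events: 5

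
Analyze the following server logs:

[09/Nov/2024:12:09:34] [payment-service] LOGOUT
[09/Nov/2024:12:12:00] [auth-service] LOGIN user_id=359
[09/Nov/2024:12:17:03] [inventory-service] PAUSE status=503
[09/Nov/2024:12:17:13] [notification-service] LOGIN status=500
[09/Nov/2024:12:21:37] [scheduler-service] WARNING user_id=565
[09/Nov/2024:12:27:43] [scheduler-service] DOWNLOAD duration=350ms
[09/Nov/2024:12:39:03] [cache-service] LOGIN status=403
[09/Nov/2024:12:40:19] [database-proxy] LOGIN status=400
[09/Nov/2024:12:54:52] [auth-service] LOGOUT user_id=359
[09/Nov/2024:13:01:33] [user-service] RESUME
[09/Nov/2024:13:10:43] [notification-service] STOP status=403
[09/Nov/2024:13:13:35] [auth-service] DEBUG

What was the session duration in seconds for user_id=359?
2572

To calculate session duration:

1. Find LOGIN event for user_id=359: 09/Nov/2024:12:12:00
2. Find LOGOUT event for user_id=359: 09/Nov/2024:12:54:52
3. Session duration: 09/Nov/2024:12:54:52 - 09/Nov/2024:12:12:00 = 2572 seconds (42 minutes)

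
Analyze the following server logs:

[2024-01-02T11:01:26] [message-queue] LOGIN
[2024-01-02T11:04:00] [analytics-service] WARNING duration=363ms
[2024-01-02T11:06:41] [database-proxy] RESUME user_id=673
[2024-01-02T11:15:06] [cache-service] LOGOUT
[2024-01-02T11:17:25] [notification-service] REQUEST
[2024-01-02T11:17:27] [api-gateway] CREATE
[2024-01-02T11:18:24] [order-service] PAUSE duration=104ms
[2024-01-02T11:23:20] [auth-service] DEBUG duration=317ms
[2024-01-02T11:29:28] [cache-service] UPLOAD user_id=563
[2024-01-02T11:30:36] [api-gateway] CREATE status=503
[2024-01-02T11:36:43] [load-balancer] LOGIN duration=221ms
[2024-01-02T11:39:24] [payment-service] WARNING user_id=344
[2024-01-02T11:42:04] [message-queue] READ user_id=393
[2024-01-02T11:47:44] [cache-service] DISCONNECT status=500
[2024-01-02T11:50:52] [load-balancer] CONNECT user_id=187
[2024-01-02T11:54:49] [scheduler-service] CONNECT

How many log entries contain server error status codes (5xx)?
2

To find matching entries:

1. Pattern to match: server error status codes (5xx)
2. Scan each log entry for the pattern
3. Count matches: 2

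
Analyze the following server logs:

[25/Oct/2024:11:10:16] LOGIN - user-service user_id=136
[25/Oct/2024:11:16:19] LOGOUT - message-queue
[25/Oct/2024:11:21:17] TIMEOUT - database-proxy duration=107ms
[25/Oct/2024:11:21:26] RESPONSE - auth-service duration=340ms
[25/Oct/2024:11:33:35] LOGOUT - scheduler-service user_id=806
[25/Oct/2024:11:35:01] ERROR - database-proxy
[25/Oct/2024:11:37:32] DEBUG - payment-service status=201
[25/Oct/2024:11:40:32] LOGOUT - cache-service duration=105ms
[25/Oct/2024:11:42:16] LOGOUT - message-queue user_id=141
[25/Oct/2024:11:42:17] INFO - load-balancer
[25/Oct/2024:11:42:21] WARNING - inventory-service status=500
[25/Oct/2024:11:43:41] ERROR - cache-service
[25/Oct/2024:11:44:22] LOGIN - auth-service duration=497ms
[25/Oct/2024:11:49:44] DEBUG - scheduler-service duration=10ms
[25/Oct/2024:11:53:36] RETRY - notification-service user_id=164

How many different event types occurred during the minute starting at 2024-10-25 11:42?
3

To count unique event types:

1. Filter events in the minute starting at 2024-10-25 11:42
2. Extract event types from matching entries
3. Count unique types: 3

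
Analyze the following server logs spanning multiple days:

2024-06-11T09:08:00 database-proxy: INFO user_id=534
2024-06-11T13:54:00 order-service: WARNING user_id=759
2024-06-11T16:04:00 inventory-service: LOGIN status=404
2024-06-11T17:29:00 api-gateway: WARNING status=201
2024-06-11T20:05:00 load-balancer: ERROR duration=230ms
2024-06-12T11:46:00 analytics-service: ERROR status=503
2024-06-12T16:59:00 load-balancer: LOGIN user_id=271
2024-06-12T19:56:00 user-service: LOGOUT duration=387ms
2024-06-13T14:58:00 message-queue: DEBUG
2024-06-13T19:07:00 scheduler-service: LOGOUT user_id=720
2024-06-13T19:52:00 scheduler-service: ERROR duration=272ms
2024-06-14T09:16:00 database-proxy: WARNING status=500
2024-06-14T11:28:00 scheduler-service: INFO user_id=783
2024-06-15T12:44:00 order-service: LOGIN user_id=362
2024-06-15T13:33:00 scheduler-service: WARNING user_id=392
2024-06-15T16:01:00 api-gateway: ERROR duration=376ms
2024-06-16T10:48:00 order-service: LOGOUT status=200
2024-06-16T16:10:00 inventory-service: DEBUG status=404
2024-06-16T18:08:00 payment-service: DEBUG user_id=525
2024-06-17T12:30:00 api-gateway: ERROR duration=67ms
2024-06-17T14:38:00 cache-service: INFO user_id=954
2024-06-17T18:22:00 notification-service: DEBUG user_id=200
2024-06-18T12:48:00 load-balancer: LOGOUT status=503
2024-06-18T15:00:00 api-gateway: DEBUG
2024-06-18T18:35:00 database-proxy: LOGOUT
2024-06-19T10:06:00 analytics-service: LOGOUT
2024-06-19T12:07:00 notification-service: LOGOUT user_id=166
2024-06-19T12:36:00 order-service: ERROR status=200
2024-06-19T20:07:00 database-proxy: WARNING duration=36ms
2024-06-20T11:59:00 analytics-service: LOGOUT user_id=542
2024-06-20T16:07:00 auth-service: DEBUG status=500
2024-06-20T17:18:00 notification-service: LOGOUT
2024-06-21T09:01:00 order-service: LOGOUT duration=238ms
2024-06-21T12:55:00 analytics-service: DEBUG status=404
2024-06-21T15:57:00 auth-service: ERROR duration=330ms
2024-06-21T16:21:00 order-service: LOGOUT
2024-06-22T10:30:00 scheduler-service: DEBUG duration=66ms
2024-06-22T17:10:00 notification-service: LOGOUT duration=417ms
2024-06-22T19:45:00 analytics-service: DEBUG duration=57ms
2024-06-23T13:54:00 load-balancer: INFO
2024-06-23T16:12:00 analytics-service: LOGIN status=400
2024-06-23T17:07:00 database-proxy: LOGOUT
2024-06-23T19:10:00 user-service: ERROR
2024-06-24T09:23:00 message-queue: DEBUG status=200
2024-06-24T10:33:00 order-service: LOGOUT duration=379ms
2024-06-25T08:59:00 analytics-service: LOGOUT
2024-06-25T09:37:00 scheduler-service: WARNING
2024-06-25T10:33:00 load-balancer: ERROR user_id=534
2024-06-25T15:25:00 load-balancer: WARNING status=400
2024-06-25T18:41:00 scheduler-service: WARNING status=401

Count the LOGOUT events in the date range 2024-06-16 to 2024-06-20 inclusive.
7

To filter by date range:

1. Date range: 2024-06-16 through 2024-06-20, both dates inclusive
2. Filter for LOGOUT events whose date falls in this range
3. Count matching events: 7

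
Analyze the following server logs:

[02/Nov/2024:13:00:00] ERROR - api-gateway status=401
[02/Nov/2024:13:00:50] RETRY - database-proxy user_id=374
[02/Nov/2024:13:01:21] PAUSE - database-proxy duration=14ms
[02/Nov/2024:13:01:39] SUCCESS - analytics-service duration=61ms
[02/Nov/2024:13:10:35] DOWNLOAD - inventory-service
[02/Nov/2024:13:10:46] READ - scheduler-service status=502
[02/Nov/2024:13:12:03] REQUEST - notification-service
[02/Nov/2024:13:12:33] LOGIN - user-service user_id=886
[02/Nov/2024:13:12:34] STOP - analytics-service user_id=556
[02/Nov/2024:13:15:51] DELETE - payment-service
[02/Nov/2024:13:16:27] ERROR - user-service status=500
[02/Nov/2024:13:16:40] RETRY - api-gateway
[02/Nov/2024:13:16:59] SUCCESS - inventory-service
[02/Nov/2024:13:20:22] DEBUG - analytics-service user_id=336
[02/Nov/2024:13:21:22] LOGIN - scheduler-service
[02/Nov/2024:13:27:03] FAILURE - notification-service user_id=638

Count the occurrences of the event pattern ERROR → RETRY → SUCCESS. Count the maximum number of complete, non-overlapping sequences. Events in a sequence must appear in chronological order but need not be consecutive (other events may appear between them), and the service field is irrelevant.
2

To count sequences:

1. Look for pattern: ERROR → RETRY → SUCCESS
2. Greedily scan the log in chronological order, matching each sequence element in turn (ignoring service)
3. Each time the full pattern completes, increment the count and restart matching from the next event
4. Complete non-overlapping sequences found: 2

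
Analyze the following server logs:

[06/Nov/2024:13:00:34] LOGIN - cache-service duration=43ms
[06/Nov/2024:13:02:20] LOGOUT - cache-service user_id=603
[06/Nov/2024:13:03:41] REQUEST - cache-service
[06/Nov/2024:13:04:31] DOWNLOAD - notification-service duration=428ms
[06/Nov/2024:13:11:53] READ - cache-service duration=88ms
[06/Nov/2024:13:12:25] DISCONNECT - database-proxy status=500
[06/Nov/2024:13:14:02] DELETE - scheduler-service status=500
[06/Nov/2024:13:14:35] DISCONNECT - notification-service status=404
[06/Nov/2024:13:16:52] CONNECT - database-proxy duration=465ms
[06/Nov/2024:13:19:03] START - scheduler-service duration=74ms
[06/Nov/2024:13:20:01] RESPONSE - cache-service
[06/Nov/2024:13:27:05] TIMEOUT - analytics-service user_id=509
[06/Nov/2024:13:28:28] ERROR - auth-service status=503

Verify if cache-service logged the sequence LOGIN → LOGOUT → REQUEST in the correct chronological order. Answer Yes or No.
Yes

To verify sequence order:

1. Find all events in sequence LOGIN → LOGOUT → REQUEST for cache-service
2. Extract their timestamps
3. Check if timestamps are in ascending order
4. Result: Yes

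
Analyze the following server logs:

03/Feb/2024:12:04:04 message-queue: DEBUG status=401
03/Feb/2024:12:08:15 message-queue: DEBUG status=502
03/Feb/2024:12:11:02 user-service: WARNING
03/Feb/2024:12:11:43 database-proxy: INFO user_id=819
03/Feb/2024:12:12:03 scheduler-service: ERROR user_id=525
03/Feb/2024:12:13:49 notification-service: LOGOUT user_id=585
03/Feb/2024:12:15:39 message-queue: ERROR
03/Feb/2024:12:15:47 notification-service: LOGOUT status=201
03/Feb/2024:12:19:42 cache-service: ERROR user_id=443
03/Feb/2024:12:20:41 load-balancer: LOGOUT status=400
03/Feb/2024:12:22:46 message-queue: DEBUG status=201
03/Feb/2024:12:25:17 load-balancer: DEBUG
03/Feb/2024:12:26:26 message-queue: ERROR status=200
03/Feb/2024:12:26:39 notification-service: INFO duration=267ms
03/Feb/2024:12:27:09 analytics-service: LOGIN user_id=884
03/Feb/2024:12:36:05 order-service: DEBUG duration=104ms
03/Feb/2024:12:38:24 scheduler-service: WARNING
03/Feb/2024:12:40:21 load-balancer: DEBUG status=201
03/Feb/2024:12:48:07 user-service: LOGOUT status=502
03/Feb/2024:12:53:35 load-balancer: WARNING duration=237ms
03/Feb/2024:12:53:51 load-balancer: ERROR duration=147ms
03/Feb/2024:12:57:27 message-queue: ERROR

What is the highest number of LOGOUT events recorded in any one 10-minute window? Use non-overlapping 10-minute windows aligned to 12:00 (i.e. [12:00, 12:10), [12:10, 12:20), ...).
2

To find the burst window:

1. Divide the log period into non-overlapping 10-minute windows starting at 12:00
2. Count LOGOUT events in each window
3. Find the window with maximum count
4. Maximum events in a window: 2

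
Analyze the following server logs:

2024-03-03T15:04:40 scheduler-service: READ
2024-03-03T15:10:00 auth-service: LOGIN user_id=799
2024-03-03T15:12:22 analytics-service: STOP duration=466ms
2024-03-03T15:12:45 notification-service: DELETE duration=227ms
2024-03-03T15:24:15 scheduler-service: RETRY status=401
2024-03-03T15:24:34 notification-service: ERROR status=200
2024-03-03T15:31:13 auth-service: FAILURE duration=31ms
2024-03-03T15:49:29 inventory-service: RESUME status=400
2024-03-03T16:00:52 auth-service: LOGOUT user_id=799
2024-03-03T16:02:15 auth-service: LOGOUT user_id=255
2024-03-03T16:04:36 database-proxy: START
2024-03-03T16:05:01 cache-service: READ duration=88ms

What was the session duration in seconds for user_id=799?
3052

To calculate session duration:

1. Find LOGIN event for user_id=799: 2024-03-03T15:10:00
2. Find LOGOUT event for user_id=799: 2024-03-03T16:00:52
3. Session duration: 2024-03-03T16:00:52 - 2024-03-03T15:10:00 = 3052 seconds (50 minutes)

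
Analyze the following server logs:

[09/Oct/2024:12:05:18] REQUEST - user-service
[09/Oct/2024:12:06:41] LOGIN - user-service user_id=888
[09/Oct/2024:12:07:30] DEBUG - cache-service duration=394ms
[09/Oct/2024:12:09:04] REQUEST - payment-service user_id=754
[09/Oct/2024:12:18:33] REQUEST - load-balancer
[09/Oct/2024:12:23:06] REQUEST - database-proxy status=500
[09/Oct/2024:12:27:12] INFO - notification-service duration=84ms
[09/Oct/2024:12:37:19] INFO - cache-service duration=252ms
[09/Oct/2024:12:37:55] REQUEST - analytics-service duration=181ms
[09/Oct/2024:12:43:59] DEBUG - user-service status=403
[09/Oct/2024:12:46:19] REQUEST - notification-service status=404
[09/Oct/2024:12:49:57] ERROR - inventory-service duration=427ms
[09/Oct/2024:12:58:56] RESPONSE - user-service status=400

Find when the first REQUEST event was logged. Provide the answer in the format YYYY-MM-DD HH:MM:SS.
2024-10-09 12:05:18

To find the first event:

1. Filter for all REQUEST events
2. Sort by timestamp
3. Select the first one
4. Timestamp: 2024-10-09 12:05:18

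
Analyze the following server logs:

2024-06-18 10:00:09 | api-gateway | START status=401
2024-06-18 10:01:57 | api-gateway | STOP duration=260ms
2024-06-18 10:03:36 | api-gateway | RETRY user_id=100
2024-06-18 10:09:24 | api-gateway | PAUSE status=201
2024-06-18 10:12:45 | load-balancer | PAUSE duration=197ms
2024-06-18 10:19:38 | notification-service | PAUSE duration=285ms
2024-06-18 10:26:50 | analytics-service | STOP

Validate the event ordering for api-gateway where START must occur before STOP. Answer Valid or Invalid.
Valid

To validate ordering:

1. Required order: START → STOP
2. Rule: START must occur before STOP
3. Check actual order of events for api-gateway
4. Result: Valid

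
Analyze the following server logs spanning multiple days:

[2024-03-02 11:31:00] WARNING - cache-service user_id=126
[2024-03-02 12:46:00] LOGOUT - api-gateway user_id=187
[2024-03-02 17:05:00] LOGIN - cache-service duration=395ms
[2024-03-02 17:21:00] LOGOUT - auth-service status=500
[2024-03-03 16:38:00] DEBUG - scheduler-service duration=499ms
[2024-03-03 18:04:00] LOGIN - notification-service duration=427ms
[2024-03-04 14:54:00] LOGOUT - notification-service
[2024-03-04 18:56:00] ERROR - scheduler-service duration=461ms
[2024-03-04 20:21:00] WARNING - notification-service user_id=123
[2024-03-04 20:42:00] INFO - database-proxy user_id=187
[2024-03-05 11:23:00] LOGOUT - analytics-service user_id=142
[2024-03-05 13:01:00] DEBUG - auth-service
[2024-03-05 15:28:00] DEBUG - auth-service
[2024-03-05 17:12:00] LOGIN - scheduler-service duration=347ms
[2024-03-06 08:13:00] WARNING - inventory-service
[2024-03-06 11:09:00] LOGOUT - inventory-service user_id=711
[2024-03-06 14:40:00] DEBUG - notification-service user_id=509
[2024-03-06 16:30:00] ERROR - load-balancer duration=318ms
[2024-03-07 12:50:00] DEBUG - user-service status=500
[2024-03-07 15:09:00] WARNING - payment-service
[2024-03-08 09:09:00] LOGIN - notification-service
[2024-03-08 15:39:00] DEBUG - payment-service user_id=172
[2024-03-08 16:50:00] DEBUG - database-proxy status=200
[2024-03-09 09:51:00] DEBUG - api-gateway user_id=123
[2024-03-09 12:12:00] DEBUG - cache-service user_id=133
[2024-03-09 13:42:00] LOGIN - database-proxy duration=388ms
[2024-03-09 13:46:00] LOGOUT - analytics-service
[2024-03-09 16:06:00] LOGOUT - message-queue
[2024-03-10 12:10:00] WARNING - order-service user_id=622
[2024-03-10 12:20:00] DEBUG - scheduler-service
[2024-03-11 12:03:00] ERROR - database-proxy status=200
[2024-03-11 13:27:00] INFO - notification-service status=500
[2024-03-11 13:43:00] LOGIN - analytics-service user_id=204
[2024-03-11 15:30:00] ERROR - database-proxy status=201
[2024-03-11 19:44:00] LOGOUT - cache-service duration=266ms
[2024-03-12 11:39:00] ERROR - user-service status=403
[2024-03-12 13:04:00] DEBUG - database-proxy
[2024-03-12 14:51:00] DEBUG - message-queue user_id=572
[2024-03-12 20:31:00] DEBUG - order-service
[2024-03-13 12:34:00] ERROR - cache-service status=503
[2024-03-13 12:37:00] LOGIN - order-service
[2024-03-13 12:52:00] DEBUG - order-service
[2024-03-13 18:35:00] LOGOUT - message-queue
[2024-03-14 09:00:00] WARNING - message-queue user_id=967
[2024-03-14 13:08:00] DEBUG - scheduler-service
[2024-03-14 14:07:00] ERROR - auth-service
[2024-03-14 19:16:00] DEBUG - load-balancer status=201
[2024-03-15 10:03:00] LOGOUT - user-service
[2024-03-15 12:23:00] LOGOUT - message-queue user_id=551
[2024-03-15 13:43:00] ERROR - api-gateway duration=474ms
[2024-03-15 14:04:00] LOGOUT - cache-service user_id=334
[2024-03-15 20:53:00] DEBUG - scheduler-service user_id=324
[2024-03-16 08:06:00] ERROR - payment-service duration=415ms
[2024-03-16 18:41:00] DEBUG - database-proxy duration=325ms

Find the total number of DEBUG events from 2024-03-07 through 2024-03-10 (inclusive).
6

To filter by date range:

1. Date range: 2024-03-07 through 2024-03-10, both dates inclusive
2. Filter for DEBUG events whose date falls in this range
3. Count matching events: 6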